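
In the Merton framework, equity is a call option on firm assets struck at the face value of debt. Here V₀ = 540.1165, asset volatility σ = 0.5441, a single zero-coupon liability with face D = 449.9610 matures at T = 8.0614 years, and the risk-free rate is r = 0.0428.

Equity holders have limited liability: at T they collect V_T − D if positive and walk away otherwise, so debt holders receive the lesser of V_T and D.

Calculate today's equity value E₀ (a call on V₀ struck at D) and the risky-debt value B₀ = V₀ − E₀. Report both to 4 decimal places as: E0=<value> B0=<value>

Equity is a call on the firm's assets struck at D = 449.9610:
d₁ = [ln(V₀/D) + (r + σ²/2)T] / (σ√T)
   = [ln(540.1165/449.9610) + (0.0428 + 0.5·0.5441²)·8.0614] / (0.5441·√8.0614)
   = [0.182624 + 1.538296] / 1.544842 = 1.113978
d₂ = d₁ − σ√T = 1.113978 − 1.544842 = -0.430864
N(d₁) = 0.867356,  N(d₂) = 0.333284,  e^(−rT) = 0.708201
E₀ = V₀·N(d₁) − D·e^(−rT)·N(d₂)
   = 540.1165·0.867356 − 449.9610·0.708201·0.333284 = 362.268032
B₀ = V₀ − E₀ = 540.1165 − 362.268032 = 177.848468

E0=362.2680 B0=177.8485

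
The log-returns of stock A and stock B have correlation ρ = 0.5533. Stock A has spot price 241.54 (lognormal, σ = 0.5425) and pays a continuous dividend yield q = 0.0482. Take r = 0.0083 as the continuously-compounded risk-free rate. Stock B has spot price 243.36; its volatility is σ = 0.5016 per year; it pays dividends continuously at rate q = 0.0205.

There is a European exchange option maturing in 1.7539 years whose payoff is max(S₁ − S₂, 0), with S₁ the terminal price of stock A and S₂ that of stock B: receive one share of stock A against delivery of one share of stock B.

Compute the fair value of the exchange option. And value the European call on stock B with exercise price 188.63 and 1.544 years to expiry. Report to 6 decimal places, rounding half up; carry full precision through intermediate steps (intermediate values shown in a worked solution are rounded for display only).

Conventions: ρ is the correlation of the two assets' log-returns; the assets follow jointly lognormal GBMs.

σ_eff = √(σ₁² + σ₂² − 2ρσ₁σ₂) = √(0.5425² + 0.5016² − 2·0.5533·0.5425·0.5016) = 0.494756
d₁ = (ln(S₁/S₂) + (q₂ − q₁ + σ_eff²/2)T) / (σ_eff√T) = (ln(241.54/243.36) + (0.0205 − 0.0482 + 0.122392)·1.7539) / 0.655229 = 0.242011
d₂ = d₁ − σ_eff√T = 0.242011 − 0.655229 = -0.413218
N(d₁) = 0.595614,  N(d₂) = 0.339724
V = S₁·e^{−q₁T}·N(d₁) − S₂·e^{−q₂T}·N(d₂) = 132.202527 − 79.755343 = 52.447183
[vanilla: stock B call K=188.63]
σ√T = 0.5016·√1.544 = 0.623277
d₁ = (ln(S/K) + (r−q+σ²/2)T) / (σ√T) = (ln(243.36/188.63) + (0.0083−0.0205+0.5016²/2)·1.544) / 0.623277 = (0.254754 + 0.175400) / 0.623277 = 0.690150
d₂ = d₁ − σ√T = 0.690150 − 0.623277 = 0.066873
e^{−rT} = 0.987267
e^{−qT} = 0.968844
N(d₁) = 0.754950,  N(d₂) = 0.526659
price = S·e^{−qT}·N(d₁) − K·e^{−rT}·N(d₂) = 178.000475 − 98.078628 = 79.921847

exchange price = 52.447183
price(stock B call K=188.63) = 79.921847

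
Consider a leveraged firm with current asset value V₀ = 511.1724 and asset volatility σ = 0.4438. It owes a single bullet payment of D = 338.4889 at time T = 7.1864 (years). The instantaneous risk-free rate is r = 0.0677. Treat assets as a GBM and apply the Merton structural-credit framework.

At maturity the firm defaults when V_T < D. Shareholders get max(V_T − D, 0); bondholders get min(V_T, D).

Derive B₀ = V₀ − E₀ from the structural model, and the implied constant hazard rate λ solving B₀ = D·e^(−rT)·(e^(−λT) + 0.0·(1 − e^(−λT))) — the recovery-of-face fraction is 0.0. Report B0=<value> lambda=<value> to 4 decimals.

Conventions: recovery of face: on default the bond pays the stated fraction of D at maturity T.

Work the structural quantities from V₀ = 511.1724 against face 338.4889:
d₁ = [ln(V₀/D) + (r + σ²/2)T] / (σ√T)
   = [ln(511.1724/338.4889) + (0.0677 + 0.5·0.4438²)·7.1864] / (0.4438·√7.1864)
   = [0.412216 + 1.194230] / 1.189715 = 1.350278
d₂ = d₁ − σ√T = 1.350278 − 1.189715 = 0.160563
N(d₁) = 0.911537,  N(d₂) = 0.563781,  e^(−rT) = 0.614762
E₀ = V₀·N(d₁) − D·e^(−rT)·N(d₂)
   = 511.1724·0.911537 − 338.4889·0.614762·0.563781 = 348.634969
B₀ = V₀ − E₀ = 511.1724 − 348.634969 = 162.537431
e^(−λT) = (B₀·e^(rT)/D − 0)/(1 − 0) = (162.5374·1.626644/338.4889 − 0)/1 = 0.78109079
λ = −ln(0.78109079)/7.1864 = 0.034379

B0=162.5374 lambda=0.0344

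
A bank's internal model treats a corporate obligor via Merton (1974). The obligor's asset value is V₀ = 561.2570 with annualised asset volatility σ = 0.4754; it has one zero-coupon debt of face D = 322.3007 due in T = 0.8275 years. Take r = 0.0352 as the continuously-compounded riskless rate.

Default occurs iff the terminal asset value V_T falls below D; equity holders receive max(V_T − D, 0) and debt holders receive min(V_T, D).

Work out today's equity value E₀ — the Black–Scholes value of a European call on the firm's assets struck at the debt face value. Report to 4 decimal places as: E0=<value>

Work the structural quantities from V₀ = 561.2570 against face 322.3007:
d₁ = [ln(V₀/D) + (r + σ²/2)T] / (σ√T)
   = [ln(561.2570/322.3007) + (0.0352 + 0.5·0.4754²)·0.8275] / (0.4754·√0.8275)
   = [0.554694 + 0.122638] / 0.432457 = 1.566239
d₂ = d₁ − σ√T = 1.566239 − 0.432457 = 1.133782
N(d₁) = 0.941354,  N(d₂) = 0.871557,  e^(−rT) = 0.971292
E₀ = V₀·N(d₁) − D·e^(−rT)·N(d₂)
   = 561.2570·0.941354 − 322.3007·0.971292·0.871557 = 255.502057

E0=255.5021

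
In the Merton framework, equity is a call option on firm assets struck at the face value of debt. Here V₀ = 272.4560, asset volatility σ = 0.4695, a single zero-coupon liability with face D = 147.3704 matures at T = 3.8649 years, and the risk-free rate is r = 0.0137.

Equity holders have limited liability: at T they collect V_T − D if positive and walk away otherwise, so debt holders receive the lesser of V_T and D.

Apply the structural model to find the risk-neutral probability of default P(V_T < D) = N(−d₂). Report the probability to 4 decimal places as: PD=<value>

Equity is a call on the firm's assets struck at D = 147.3704:
d₁ = [ln(V₀/D) + (r + σ²/2)T] / (σ√T)
   = [ln(272.4560/147.3704) + (0.0137 + 0.5·0.4695²)·3.8649] / (0.4695·√3.8649)
   = [0.614528 + 0.478920] / 0.923006 = 1.184659
d₂ = d₁ − σ√T = 1.184659 − 0.923006 = 0.261652
risk-neutral PD = N(−d₂) = N(-0.261652) = 0.396795

PD=0.3968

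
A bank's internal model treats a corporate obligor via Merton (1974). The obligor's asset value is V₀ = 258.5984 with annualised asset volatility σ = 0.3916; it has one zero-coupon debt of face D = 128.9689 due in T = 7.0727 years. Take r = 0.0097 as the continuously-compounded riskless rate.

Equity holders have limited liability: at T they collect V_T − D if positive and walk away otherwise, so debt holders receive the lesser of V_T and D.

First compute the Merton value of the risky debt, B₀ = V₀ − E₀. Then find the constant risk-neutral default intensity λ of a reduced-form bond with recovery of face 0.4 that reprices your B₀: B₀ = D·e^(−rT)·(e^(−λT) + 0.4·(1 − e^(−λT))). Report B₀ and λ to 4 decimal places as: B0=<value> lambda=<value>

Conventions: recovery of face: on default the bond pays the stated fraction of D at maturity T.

With assets at 258.5984 and a single debt payment of 128.9689 at 7.0727 years:
d₁ = [ln(V₀/D) + (r + σ²/2)T] / (σ√T)
   = [ln(258.5984/128.9689) + (0.0097 + 0.5·0.3916²)·7.0727] / (0.3916·√7.0727)
   = [0.695705 + 0.610906] / 1.041443 = 1.254617
d₂ = d₁ − σ√T = 1.254617 − 1.041443 = 0.213174
N(d₁) = 0.895191,  N(d₂) = 0.584405,  e^(−rT) = 0.933695
E₀ = V₀·N(d₁) − D·e^(−rT)·N(d₂)
   = 258.5984·0.895191 − 128.9689·0.933695·0.584405 = 161.122359
B₀ = V₀ − E₀ = 258.5984 − 161.122359 = 97.476041
e^(−λT) = (B₀·e^(rT)/D − 0.4)/(1 − 0.4) = (97.4760·1.071013/128.9689 − 0.4)/0.6 = 0.68247113
λ = −ln(0.68247113)/7.0727 = 0.054015

B0=97.4760 lambda=0.0540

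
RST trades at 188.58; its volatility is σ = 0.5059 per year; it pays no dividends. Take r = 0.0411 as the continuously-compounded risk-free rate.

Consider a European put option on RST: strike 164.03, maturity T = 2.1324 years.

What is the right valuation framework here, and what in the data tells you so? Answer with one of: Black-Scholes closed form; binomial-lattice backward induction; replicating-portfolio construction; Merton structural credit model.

Key observation: with RST following a GBM at constant σ and r, the European put struck at 164.03 prices in closed form — nothing here needs a stepwise model or a balance sheet.

framework: Black-Scholes closed form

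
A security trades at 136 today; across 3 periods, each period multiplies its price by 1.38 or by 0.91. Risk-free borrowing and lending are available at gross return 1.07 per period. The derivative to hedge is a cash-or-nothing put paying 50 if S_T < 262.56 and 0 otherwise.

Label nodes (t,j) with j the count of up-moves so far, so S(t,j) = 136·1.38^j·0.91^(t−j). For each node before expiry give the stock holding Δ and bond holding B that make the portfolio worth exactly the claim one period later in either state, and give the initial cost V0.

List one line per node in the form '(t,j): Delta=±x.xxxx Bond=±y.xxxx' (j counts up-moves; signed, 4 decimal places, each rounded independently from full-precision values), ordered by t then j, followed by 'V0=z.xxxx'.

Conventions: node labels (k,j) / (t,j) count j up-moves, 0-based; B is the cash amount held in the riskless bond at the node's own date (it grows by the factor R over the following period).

Arbitrage-free pricing uses the up-move probability p* = (R−d)/(u−d) = 0.3404, discounting each step at R = 1.07.
Terminal payoffs: V(3,0)=50.0000, V(3,1)=50.0000, V(3,2)=50.0000, V(3,3)=0.0000
(2,0): S=112.6216. Δ = (V_up−V_dn)/(S_up−S_dn) = (50.0000−50.0000)/(155.4178−102.4857) = 0.0000. V = [p*·50.0000 + (1−p*)·50.0000]/1.07 = 46.7290. B = V − Δ·S = 46.7290.
(2,1): S=170.7888. Δ = (V_up−V_dn)/(S_up−S_dn) = (50.0000−50.0000)/(235.6885−155.4178) = 0.0000. V = [p*·50.0000 + (1−p*)·50.0000]/1.07 = 46.7290. B = V − Δ·S = 46.7290.
(2,2): S=258.9984. Δ = (V_up−V_dn)/(S_up−S_dn) = (0.0000−50.0000)/(357.4178−235.6885) = -0.4107. V = [p*·0.0000 + (1−p*)·50.0000]/1.07 = 30.8212. B = V − Δ·S = 137.2042.
(1,0): S=123.7600. Δ = (V_up−V_dn)/(S_up−S_dn) = (46.7290−46.7290)/(170.7888−112.6216) = 0.0000. V = [p*·46.7290 + (1−p*)·46.7290]/1.07 = 43.6719. B = V − Δ·S = 43.6719.
(1,1): S=187.6800. Δ = (V_up−V_dn)/(S_up−S_dn) = (30.8212−46.7290)/(258.9984−170.7888) = -0.1803. V = [p*·30.8212 + (1−p*)·46.7290]/1.07 = 38.6108. B = V − Δ·S = 72.4571.
(0,0): S=136.0000. Δ = (V_up−V_dn)/(S_up−S_dn) = (38.6108−43.6719)/(187.6800−123.7600) = -0.0792. V = [p*·38.6108 + (1−p*)·43.6719]/1.07 = 39.2047. B = V − Δ·S = 49.9730.
Verification: the root portfolio costs Δ(0,0)·S0 + B(0,0) = 39.2047, matching V0.

(0,0): Delta=-0.0792 Bond=49.9730
(1,0): Delta=0.0000 Bond=43.6719
(1,1): Delta=-0.1803 Bond=72.4571
(2,0): Delta=0.0000 Bond=46.7290
(2,1): Delta=0.0000 Bond=46.7290
(2,2): Delta=-0.4107 Bond=137.2042
V0=39.2047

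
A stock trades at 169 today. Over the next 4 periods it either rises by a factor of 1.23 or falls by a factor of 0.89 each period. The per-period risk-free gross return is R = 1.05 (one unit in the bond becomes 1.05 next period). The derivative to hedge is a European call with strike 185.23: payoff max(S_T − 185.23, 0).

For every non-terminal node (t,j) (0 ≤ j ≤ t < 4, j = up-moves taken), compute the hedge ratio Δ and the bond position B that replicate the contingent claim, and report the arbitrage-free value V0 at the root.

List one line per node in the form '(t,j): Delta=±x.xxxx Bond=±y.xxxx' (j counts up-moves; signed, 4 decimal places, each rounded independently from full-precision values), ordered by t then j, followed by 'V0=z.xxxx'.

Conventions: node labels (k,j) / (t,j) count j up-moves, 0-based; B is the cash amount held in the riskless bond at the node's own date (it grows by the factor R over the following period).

The replicating-portfolio and risk-neutral prices coincide; use p* = (1.05−0.89)/(1.23−0.89) = 0.4706 for the latter.
At maturity the claim pays: V(4,0)=0.0000, V(4,1)=0.0000, V(4,2)=17.2942, V(4,3)=94.6630, V(4,4)=201.5884
  t=3,j=0: stock 119.1398 → up 146.5419 (V=0.0000), down 106.0344 (V=0.0000). Price 0.0000; hedge Δ=0.0000, bond B=0.0000.
  t=3,j=1: stock 164.6538 → up 202.5242 (V=17.2942), down 146.5419 (V=0.0000). Price 7.7509; hedge Δ=0.3089, bond B=-43.1144.
  t=3,j=2: stock 227.5553 → up 279.8930 (V=94.6630), down 202.5242 (V=17.2942). Price 51.1458; hedge Δ=1.0000, bond B=-176.4095.
  t=3,j=3: stock 314.4865 → up 386.8184 (V=201.5884), down 279.8930 (V=94.6630). Price 138.0770; hedge Δ=1.0000, bond B=-176.4095.
  t=2,j=0: stock 133.8649 → up 164.6538 (V=7.7509), down 119.1398 (V=0.0000). Price 3.4738; hedge Δ=0.1703, bond B=-19.3230.
  t=2,j=1: stock 185.0043 → up 227.5553 (V=51.1458), down 164.6538 (V=7.7509). Price 26.8305; hedge Δ=0.6899, bond B=-100.8014.
  t=2,j=2: stock 255.6801 → up 314.4865 (V=138.0770), down 227.5553 (V=51.1458). Price 87.6710; hedge Δ=1.0000, bond B=-168.0091.
  t=1,j=0: stock 150.4100 → up 185.0043 (V=26.8305), down 133.8649 (V=3.4738). Price 13.7764; hedge Δ=0.4567, bond B=-54.9198.
  t=1,j=1: stock 207.8700 → up 255.6801 (V=87.6710), down 185.0043 (V=26.8305). Price 52.8203; hedge Δ=0.8608, bond B=-126.1224.
  t=0,j=0: stock 169.0000 → up 207.8700 (V=52.8203), down 150.4100 (V=13.7764). Price 30.6190; hedge Δ=0.6795, bond B=-84.2161.
As a check, the time-0 holding Δ(0,0)·S0 + B(0,0) comes to 30.6190 — exactly V0.

(0,0): Delta=0.6795 Bond=-84.2161
(1,0): Delta=0.4567 Bond=-54.9198
(1,1): Delta=0.8608 Bond=-126.1224
(2,0): Delta=0.1703 Bond=-19.3230
(2,1): Delta=0.6899 Bond=-100.8014
(2,2): Delta=1.0000 Bond=-168.0091
(3,0): Delta=0.0000 Bond=0.0000
(3,1): Delta=0.3089 Bond=-43.1144
(3,2): Delta=1.0000 Bond=-176.4095
(3,3): Delta=1.0000 Bond=-176.4095
V0=30.6190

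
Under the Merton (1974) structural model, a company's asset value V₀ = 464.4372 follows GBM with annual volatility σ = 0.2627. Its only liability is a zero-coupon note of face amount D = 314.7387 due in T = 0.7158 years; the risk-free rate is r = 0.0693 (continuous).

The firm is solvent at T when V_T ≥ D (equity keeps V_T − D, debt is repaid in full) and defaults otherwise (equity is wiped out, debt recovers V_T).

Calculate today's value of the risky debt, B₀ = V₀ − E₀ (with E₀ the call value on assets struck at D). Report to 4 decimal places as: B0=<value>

B0=298.7558

Equity is a call on the firm's assets struck at D = 314.7387:
d₁ = [ln(V₀/D) + (r + σ²/2)T] / (σ√T)
   = [ln(464.4372/314.7387) + (0.0693 + 0.5·0.2627²)·0.7158] / (0.2627·√0.7158)
   = [0.389084 + 0.074304] / 0.222257 = 2.084916
d₂ = d₁ − σ√T = 2.084916 − 0.222257 = 1.862659
N(d₁) = 0.981462,  N(d₂) = 0.968745,  e^(−rT) = 0.951605
E₀ = V₀·N(d₁) − D·e^(−rT)·N(d₂)
   = 464.4372·0.981462 − 314.7387·0.951605·0.968745 = 165.681371
B₀ = V₀ − E₀ = 464.4372 − 165.681371 = 298.755829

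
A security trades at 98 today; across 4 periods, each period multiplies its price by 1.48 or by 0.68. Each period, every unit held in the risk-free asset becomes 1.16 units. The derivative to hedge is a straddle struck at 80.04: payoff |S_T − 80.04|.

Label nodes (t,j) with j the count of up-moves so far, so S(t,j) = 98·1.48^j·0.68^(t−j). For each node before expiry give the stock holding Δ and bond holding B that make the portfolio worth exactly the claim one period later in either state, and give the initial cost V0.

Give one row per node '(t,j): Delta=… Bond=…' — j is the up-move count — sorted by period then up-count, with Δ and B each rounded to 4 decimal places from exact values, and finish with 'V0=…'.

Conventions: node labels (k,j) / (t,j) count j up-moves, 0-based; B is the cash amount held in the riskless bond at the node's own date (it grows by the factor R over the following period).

The replicating-portfolio and risk-neutral prices coincide; use p* = (1.16−0.68)/(1.48−0.68) = 0.6000 for the latter.
Expiry values: V(4,0)=59.0863, V(4,1)=34.4348, V(4,2)=19.2184, V(4,3)=135.9930, V(4,4)=390.1495
Node (3,0) S=30.8143: V=(p*·34.4348+(1−p*)·59.0863)/1.16=38.1857; Δ=(34.4348−59.0863)/(45.6052−20.9537)=-1.0000; B=V−Δ·S=69.0000
Node (3,1) S=67.0665: V=(p*·19.2184+(1−p*)·34.4348)/1.16=21.8146; Δ=(19.2184−34.4348)/(99.2584−45.6052)=-0.2836; B=V−Δ·S=40.8351
Node (3,2) S=145.9683: V=(p*·135.9930+(1−p*)·19.2184)/1.16=76.9683; Δ=(135.9930−19.2184)/(216.0330−99.2584)=1.0000; B=V−Δ·S=-69.0000
Node (3,3) S=317.6956: V=(p*·390.1495+(1−p*)·135.9930)/1.16=248.6956; Δ=(390.1495−135.9930)/(470.1895−216.0330)=1.0000; B=V−Δ·S=-69.0000
Node (2,0) S=45.3152: V=(p*·21.8146+(1−p*)·38.1857)/1.16=24.4509; Δ=(21.8146−38.1857)/(67.0665−30.8143)=-0.4516; B=V−Δ·S=44.9147
Node (2,1) S=98.6272: V=(p*·76.9683+(1−p*)·21.8146)/1.16=47.3335; Δ=(76.9683−21.8146)/(145.9683−67.0665)=0.6990; B=V−Δ·S=-21.6086
Node (2,2) S=214.6592: V=(p*·248.6956+(1−p*)·76.9683)/1.16=155.1764; Δ=(248.6956−76.9683)/(317.6956−145.9683)=1.0000; B=V−Δ·S=-59.4828
Node (1,0) S=66.6400: V=(p*·47.3335+(1−p*)·24.4509)/1.16=32.9142; Δ=(47.3335−24.4509)/(98.6272−45.3152)=0.4292; B=V−Δ·S=4.3110
Node (1,1) S=145.0400: V=(p*·155.1764+(1−p*)·47.3335)/1.16=96.5856; Δ=(155.1764−47.3335)/(214.6592−98.6272)=0.9294; B=V−Δ·S=-38.2182
Node (0,0) S=98.0000: V=(p*·96.5856+(1−p*)·32.9142)/1.16=61.3078; Δ=(96.5856−32.9142)/(145.0400−66.6400)=0.8121; B=V−Δ·S=-18.2815
Check: Δ(0,0)·S0 + B(0,0) = 61.3078 = V0.

(0,0): Delta=0.8121 Bond=-18.2815
(1,0): Delta=0.4292 Bond=4.3110
(1,1): Delta=0.9294 Bond=-38.2182
(2,0): Delta=-0.4516 Bond=44.9147
(2,1): Delta=0.6990 Bond=-21.6086
(2,2): Delta=1.0000 Bond=-59.4828
(3,0): Delta=-1.0000 Bond=69.0000
(3,1): Delta=-0.2836 Bond=40.8351
(3,2): Delta=1.0000 Bond=-69.0000
(3,3): Delta=1.0000 Bond=-69.0000
V0=61.3078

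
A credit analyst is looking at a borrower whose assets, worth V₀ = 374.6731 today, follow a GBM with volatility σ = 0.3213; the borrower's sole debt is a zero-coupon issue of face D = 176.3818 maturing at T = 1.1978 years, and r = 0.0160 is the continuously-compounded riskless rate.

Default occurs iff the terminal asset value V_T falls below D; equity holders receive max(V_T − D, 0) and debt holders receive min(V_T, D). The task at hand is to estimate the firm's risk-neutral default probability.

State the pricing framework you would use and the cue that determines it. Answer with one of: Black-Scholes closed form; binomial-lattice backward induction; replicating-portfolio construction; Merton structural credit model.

framework: Merton structural credit model

Key observation: the data describe a firm's assets (V₀ = 374.6731, GBM) and a single zero-coupon debt of face 176.3818, so credit quantities follow from equity-as-call in the structural model.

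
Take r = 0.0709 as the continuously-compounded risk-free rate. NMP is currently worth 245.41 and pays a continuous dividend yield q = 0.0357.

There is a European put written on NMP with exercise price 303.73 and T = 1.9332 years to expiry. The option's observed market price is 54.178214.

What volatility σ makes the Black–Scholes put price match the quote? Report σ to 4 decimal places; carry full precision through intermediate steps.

At σ = 0.2445 the Black–Scholes value reproduces the quote:
σ√T = 0.2445·√1.9332 = 0.339952
d₁ = (ln(S/K) + (r−q+σ²/2)T) / (σ√T) = (ln(245.41/303.73) + (0.0709−0.0357+0.2445²/2)·1.9332) / 0.339952 = (-0.213209 + 0.125832) / 0.339952 = -0.257027
d₂ = d₁ − σ√T = -0.257027 − 0.339952 = -0.596978
e^{−rT} = 0.871915
e^{−qT} = 0.933312
N(−d₁) = 0.601421,  N(−d₂) = 0.724739
V = K·e^{−rT}·N(−d₂) − S·e^{−qT}·N(−d₁) = 191.930185 − 137.751971 = 54.178214 (equal to the quote); since ∂V/∂σ > 0 for all σ, the implied volatility is unique

sigma = 0.2445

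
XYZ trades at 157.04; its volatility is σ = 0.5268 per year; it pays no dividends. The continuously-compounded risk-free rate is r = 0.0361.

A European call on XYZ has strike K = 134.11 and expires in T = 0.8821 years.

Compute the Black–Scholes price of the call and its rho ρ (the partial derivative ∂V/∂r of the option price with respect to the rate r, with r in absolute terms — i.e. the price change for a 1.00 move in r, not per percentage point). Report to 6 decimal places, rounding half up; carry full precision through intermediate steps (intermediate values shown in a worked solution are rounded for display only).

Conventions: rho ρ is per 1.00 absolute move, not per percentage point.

price = 43.586602
ρ = 63.493093

σ√T = 0.5268·√0.8821 = 0.494772
d₁ = (ln(S/K) + (r+σ²/2)T) / (σ√T) = (ln(157.04/134.11) + (0.0361+0.5268²/2)·0.8821) / 0.494772 = (0.157840 + 0.154243) / 0.494772 = 0.630763
d₂ = d₁ − σ√T = 0.630763 − 0.494772 = 0.135991
e^{−rT} = 0.968658
N(d₁) = 0.735902,  N(d₂) = 0.554086
Call price V = S·N(d₁) − K·e^{−rT}·N(d₂) = 115.566075 − 71.979473 = 43.586602
ρ = K·T·e^{−rT}·N(d₂) = 63.493093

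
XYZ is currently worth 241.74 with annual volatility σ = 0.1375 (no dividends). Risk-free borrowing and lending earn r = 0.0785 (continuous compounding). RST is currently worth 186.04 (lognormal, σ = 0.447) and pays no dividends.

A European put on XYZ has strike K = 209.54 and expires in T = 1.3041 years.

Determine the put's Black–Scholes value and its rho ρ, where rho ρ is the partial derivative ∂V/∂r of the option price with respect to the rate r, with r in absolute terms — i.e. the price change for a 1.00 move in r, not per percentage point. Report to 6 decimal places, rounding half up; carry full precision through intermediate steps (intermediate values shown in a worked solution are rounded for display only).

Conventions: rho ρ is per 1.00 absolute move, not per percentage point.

price = 0.850458
ρ = -17.002417

σ√T = 0.1375·√1.3041 = 0.157021
d₁ = (ln(S/K) + (r+σ²/2)T) / (σ√T) = (ln(241.74/209.54) + (0.0785+0.1375²/2)·1.3041) / 0.157021 = (0.142948 + 0.114700) / 0.157021 = 1.640848
d₂ = d₁ − σ√T = 1.640848 − 0.157021 = 1.483827
e^{−rT} = 0.902694
N(−d₁) = 0.050415,  N(−d₂) = 0.068927
Put price V = K·e^{−rT}·N(−d₂) − S·N(−d₁) = 13.037663 − 12.187206 = 0.850458
ρ = −K·T·e^{−rT}·N(−d₂) = -17.002417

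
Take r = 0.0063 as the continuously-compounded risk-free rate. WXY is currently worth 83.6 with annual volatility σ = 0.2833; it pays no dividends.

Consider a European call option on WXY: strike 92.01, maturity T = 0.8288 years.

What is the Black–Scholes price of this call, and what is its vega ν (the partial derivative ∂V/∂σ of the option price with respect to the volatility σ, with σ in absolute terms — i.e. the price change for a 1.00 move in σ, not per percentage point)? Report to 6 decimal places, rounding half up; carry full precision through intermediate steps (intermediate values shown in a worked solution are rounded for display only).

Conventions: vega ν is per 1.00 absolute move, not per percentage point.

price = 5.565073
ν = 29.620727

σ√T = 0.2833·√0.8288 = 0.257912
d₁ = (ln(S/K) + (r+σ²/2)T) / (σ√T) = (ln(83.6/92.01) + (0.0063+0.2833²/2)·0.8288) / 0.257912 = (-0.095854 + 0.038481) / 0.257912 = -0.222452
d₂ = d₁ − σ√T = -0.222452 − 0.257912 = -0.480364
e^{−rT} = 0.994792
N(d₁) = 0.411981,  N(d₂) = 0.315484
Call price V = S·N(d₁) − K·e^{−rT}·N(d₂) = 34.441614 − 28.876541 = 5.565073
φ(d₁) = (1/√(2π))·e^{−d₁²/2} = 0.389193
ν = S·φ(d₁)·√T = 29.620727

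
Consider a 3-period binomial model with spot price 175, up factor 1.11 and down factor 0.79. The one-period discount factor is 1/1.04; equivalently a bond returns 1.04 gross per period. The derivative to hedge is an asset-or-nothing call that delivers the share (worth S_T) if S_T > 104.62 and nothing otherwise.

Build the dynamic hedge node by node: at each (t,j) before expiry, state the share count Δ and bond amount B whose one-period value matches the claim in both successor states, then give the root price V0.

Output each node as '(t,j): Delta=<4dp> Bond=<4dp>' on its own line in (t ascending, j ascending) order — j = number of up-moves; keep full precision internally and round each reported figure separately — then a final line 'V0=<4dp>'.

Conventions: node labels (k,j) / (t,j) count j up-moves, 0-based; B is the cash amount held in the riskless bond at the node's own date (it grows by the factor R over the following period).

The replicating-portfolio and risk-neutral prices coincide; use p* = (1.04−0.79)/(1.11−0.79) = 0.7812 for the latter.
At maturity the claim pays: V(3,0)=0.0000, V(3,1)=121.2314, V(3,2)=170.3378, V(3,3)=239.3354
  t=2,j=0: stock 109.2175 → up 121.2314 (V=121.2314), down 86.2818 (V=0.0000). Price 91.0693; hedge Δ=3.4687, bond B=-287.7789.
  t=2,j=1: stock 153.4575 → up 170.3378 (V=170.3378), down 121.2314 (V=121.2314). Price 153.4575; hedge Δ=1.0000, bond B=0.0000.
  t=2,j=2: stock 215.6175 → up 239.3354 (V=239.3354), down 170.3378 (V=170.3378). Price 215.6175; hedge Δ=1.0000, bond B=0.0000.
  t=1,j=0: stock 138.2500 → up 153.4575 (V=153.4575), down 109.2175 (V=91.0693). Price 134.4328; hedge Δ=1.4102, bond B=-60.5304.
  t=1,j=1: stock 194.2500 → up 215.6175 (V=215.6175), down 153.4575 (V=153.4575). Price 194.2500; hedge Δ=1.0000, bond B=0.0000.
  t=0,j=0: stock 175.0000 → up 194.2500 (V=194.2500), down 138.2500 (V=134.4328). Price 174.1971; hedge Δ=1.0682, bond B=-12.7318.
Sanity check at the root: Δ(0,0)·S0 + B(0,0) reproduces V0 = 174.1971.

(0,0): Delta=1.0682 Bond=-12.7318
(1,0): Delta=1.4102 Bond=-60.5304
(1,1): Delta=1.0000 Bond=0.0000
(2,0): Delta=3.4687 Bond=-287.7789
(2,1): Delta=1.0000 Bond=0.0000
(2,2): Delta=1.0000 Bond=0.0000
V0=174.1971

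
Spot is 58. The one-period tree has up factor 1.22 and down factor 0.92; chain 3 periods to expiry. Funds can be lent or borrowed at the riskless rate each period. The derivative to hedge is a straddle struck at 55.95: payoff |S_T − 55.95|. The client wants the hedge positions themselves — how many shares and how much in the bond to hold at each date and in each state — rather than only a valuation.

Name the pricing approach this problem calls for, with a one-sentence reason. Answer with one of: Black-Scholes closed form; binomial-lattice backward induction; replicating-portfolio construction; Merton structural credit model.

framework: replicating-portfolio construction

Key observation: since the answer must list Δ and B at each node of the 1.22/0.92 lattice on 58, the replicating-portfolio method — solving the two-state system at every node — is the one that applies.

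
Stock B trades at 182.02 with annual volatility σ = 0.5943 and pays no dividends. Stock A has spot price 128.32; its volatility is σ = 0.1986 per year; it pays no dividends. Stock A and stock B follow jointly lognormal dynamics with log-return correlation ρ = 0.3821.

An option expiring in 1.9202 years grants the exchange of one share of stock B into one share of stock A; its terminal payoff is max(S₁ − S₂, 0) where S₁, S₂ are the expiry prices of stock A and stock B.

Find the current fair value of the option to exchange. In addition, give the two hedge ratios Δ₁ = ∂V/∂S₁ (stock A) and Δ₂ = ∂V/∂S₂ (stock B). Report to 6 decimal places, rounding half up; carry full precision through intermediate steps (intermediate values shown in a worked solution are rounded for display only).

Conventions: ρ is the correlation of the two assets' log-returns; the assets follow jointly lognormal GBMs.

σ_eff = √(σ₁² + σ₂² − 2ρσ₁σ₂) = √(0.1986² + 0.5943² − 2·0.3821·0.1986·0.5943) = 0.549943
d₁ = (ln(S₁/S₂) + (q₂ − q₁ + σ_eff²/2)T) / (σ_eff√T) = (ln(128.32/182.02) + (0.0 − 0.0 + 0.151219)·1.9202) / 0.762063 = -0.077709
d₂ = d₁ − σ_eff√T = -0.077709 − 0.762063 = -0.839772
N(d₁) = 0.469030,  N(d₂) = 0.200518
V = S₁·e^{−q₁T}·N(d₁) − S₂·e^{−q₂T}·N(d₂) = 60.185897 − 36.498291 = 23.687606
Key observation: pricing in stock B-units makes this a unit-strike call on the ratio S₁/S₂ — the risk-free rate cancels and cannot affect the value.
Δ₁ = e^{−q₁T}·N(d₁) = 0.469030;  Δ₂ = −e^{−q₂T}·N(d₂) = -0.200518

exchange price = 23.687606
Δ1 = 0.469030
Δ2 = -0.200518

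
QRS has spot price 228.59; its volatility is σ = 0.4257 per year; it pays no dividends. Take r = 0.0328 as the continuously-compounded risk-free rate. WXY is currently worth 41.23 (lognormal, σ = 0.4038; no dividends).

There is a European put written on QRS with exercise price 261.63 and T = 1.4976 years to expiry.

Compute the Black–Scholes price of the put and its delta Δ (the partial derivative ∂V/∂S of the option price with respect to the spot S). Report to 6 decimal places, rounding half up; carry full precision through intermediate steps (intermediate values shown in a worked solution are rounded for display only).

price = 59.982222
Δ = -0.461908

σ√T = 0.4257·√1.4976 = 0.520957
d₁ = (ln(S/K) + (r+σ²/2)T) / (σ√T) = (ln(228.59/261.63) + (0.0328+0.4257²/2)·1.4976) / 0.520957 = (-0.135001 + 0.184819) / 0.520957 = 0.095628
d₂ = d₁ − σ√T = 0.095628 − 0.520957 = -0.425329
e^{−rT} = 0.952066
N(−d₁) = 0.461908,  N(−d₂) = 0.664702
Put price V = K·e^{−rT}·N(−d₂) − S·N(−d₁) = 165.569799 − 105.587578 = 59.982222
Δ = −N(−d₁) = -0.461908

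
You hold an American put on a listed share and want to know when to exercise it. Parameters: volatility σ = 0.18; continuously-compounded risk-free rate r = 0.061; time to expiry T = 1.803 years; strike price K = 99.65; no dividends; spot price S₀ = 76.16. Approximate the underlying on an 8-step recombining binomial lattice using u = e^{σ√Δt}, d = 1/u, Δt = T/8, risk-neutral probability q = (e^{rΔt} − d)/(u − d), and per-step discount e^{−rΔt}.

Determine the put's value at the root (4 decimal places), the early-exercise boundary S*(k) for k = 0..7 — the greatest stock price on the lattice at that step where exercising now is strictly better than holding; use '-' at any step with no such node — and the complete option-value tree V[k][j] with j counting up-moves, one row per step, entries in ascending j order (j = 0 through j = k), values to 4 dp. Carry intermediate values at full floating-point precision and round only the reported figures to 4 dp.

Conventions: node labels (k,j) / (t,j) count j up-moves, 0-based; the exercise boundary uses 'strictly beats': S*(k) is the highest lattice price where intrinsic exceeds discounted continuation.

price = 23.4900
boundary = 76.1600 82.9542 76.1600 82.9542 76.1600 82.9542 76.1600 82.9542
tree:
23.4900
29.7278 16.6958
35.4546 23.4900 10.4670
40.7124 29.7278 16.6958 5.8230
45.5396 35.4546 23.4900 10.0612 2.6309
49.9714 40.7124 29.7278 16.6958 5.0876 0.7622
54.0403 45.5396 35.4546 23.4900 9.4820 1.7544 0.0000
57.7759 49.9714 40.7124 29.7278 16.6958 4.0383 0.0000 0.0000
61.2055 54.0403 45.5396 35.4546 23.4900 9.2954 0.0000 0.0000 0.0000

Δt=0.22537  u=1.08921  d=0.91810  q=0.55955  discount=0.98635
step 8 (expiry): payoffs max(K−S,0) = 61.2055 54.0403 45.5396 35.4546 23.4900 9.2954 0.0000 0.0000 0.0000
step 7: (k=7,j=0): S=41.8741, K−S=57.7759, hold=56.4153 ⇒ V=57.7759 exercise | (k=7,j=1): S=49.6786, K−S=49.9714, hold=48.6108 ⇒ V=49.9714 exercise | (k=7,j=2): S=58.9376, K−S=40.7124, hold=39.3518 ⇒ V=40.7124 exercise | (k=7,j=3): S=69.9222, K−S=29.7278, hold=28.3672 ⇒ V=29.7278 exercise | (k=7,j=4): S=82.9542, K−S=16.6958, hold=15.3352 ⇒ V=16.6958 exercise | (k=7,j=5): S=98.4151, K−S=1.2349, hold=4.0383 ⇒ V=4.0383 continue | (k=7,j=6): S=116.7575, K−S=0.0000, hold=0.0000 ⇒ V=0.0000 continue | (k=7,j=7): S=138.5186, K−S=0.0000, hold=0.0000 ⇒ V=0.0000 continue  boundary S*=82.9542
step 6: (k=6,j=0): S=45.6097, K−S=54.0403, hold=52.6797 ⇒ V=54.0403 exercise | (k=6,j=1): S=54.1104, K−S=45.5396, hold=44.1790 ⇒ V=45.5396 exercise | (k=6,j=2): S=64.1954, K−S=35.4546, hold=34.0940 ⇒ V=35.4546 exercise | (k=6,j=3): S=76.1600, K−S=23.4900, hold=22.1294 ⇒ V=23.4900 exercise | (k=6,j=4): S=90.3546, K−S=9.2954, hold=9.4820 ⇒ V=9.4820 continue | (k=6,j=5): S=107.1947, K−S=0.0000, hold=1.7544 ⇒ V=1.7544 continue | (k=6,j=6): S=127.1735, K−S=0.0000, hold=0.0000 ⇒ V=0.0000 continue  boundary S*=76.1600
step 5: (k=5,j=0): S=49.6786, K−S=49.9714, hold=48.6108 ⇒ V=49.9714 exercise | (k=5,j=1): S=58.9376, K−S=40.7124, hold=39.3518 ⇒ V=40.7124 exercise | (k=5,j=2): S=69.9222, K−S=29.7278, hold=28.3672 ⇒ V=29.7278 exercise | (k=5,j=3): S=82.9542, K−S=16.6958, hold=15.4382 ⇒ V=16.6958 exercise | (k=5,j=4): S=98.4151, K−S=1.2349, hold=5.0876 ⇒ V=5.0876 continue | (k=5,j=5): S=116.7575, K−S=0.0000, hold=0.7622 ⇒ V=0.7622 continue  boundary S*=82.9542
step 4: (k=4,j=0): S=54.1104, K−S=45.5396, hold=44.1790 ⇒ V=45.5396 exercise | (k=4,j=1): S=64.1954, K−S=35.4546, hold=34.0940 ⇒ V=35.4546 exercise | (k=4,j=2): S=76.1600, K−S=23.4900, hold=22.1294 ⇒ V=23.4900 exercise | (k=4,j=3): S=90.3546, K−S=9.2954, hold=10.0612 ⇒ V=10.0612 continue | (k=4,j=4): S=107.1947, K−S=0.0000, hold=2.6309 ⇒ V=2.6309 continue  boundary S*=76.1600
step 3: (k=3,j=0): S=58.9376, K−S=40.7124, hold=39.3518 ⇒ V=40.7124 exercise | (k=3,j=1): S=69.9222, K−S=29.7278, hold=28.3672 ⇒ V=29.7278 exercise | (k=3,j=2): S=82.9542, K−S=16.6958, hold=15.7578 ⇒ V=16.6958 exercise | (k=3,j=3): S=98.4151, K−S=1.2349, hold=5.8230 ⇒ V=5.8230 continue  boundary S*=82.9542
step 2: (k=2,j=0): S=64.1954, K−S=35.4546, hold=34.0940 ⇒ V=35.4546 exercise | (k=2,j=1): S=76.1600, K−S=23.4900, hold=22.1294 ⇒ V=23.4900 exercise | (k=2,j=2): S=90.3546, K−S=9.2954, hold=10.4670 ⇒ V=10.4670 continue  boundary S*=76.1600
step 1: (k=1,j=0): S=69.9222, K−S=29.7278, hold=28.3672 ⇒ V=29.7278 exercise | (k=1,j=1): S=82.9542, K−S=16.6958, hold=15.9818 ⇒ V=16.6958 exercise  boundary S*=82.9542
step 0: (k=0,j=0): S=76.1600, K−S=23.4900, hold=22.1294 ⇒ V=23.4900 exercise  boundary S*=76.1600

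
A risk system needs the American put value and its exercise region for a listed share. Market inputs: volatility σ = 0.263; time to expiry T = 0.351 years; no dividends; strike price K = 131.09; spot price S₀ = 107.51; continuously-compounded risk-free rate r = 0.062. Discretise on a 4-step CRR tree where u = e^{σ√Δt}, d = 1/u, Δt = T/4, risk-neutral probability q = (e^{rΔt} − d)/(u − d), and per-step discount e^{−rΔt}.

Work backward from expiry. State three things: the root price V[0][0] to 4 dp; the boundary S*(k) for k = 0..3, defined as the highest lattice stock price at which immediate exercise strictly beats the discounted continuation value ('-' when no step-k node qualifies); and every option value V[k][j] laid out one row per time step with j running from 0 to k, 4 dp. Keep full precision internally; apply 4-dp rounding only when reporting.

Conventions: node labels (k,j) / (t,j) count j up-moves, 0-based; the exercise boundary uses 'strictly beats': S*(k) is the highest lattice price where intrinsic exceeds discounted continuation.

price = 23.5800
boundary = 107.5100 99.4521 107.5100 116.2207
tree:
23.5800
31.6379 15.7265
39.0918 23.5800 8.5121
45.9871 31.6379 14.8693 2.6275
52.3655 39.0918 23.5800 5.4527 0.0000

Δt=0.08775, u=1.08102, d=0.92505, q=0.51551, disc=e^(-rΔt)=0.99457
k=4 terminal: V=max(K-S,0) → 52.3655 39.0918 23.5800 5.4527 0.0000
k=3: j=0 S=85.1029 intr=45.9871 cont=45.2758 V=45.9871[EX]; j=1 S=99.4521 intr=31.6379 cont=30.9266 V=31.6379[EX]; j=2 S=116.2207 intr=14.8693 cont=14.1580 V=14.8693[EX]; j=3 S=135.8167 intr=0.0000 cont=2.6275 V=2.6275[hold]  S*(3)=116.2207
k=2: j=0 S=91.9982 intr=39.0918 cont=38.3806 V=39.0918[EX]; j=1 S=107.5100 intr=23.5800 cont=22.8687 V=23.5800[EX]; j=2 S=125.6373 intr=5.4527 cont=8.5121 V=8.5121[hold]  S*(2)=107.5100
k=1: j=0 S=99.4521 intr=31.6379 cont=30.9266 V=31.6379[EX]; j=1 S=116.2207 intr=14.8693 cont=15.7265 V=15.7265[hold]  S*(1)=99.4521
k=0: j=0 S=107.5100 intr=23.5800 cont=23.3083 V=23.5800[EX]  S*(0)=107.5100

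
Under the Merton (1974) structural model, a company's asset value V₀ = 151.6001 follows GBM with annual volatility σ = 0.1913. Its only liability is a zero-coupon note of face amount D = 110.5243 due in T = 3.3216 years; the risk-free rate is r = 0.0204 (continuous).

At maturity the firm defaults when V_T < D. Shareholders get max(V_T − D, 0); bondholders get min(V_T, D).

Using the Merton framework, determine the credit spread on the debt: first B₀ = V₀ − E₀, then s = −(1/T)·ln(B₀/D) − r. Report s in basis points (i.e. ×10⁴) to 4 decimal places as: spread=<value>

spread=87.5322

Equity is a call on the firm's assets struck at D = 110.5243:
d₁ = [ln(V₀/D) + (r + σ²/2)T] / (σ√T)
   = [ln(151.6001/110.5243) + (0.0204 + 0.5·0.1913²)·3.3216] / (0.1913·√3.3216)
   = [0.316011 + 0.128539] / 0.348649 = 1.275063
d₂ = d₁ − σ√T = 1.275063 − 0.348649 = 0.926413
N(d₁) = 0.898856,  N(d₂) = 0.822884,  e^(−rT) = 0.934484
E₀ = V₀·N(d₁) − D·e^(−rT)·N(d₂)
   = 151.6001·0.898856 − 110.5243·0.934484·0.822884 = 51.276590
B₀ = V₀ − E₀ = 151.6001 − 51.276590 = 100.323510
spread = −(1/T)·ln(B₀/D) − r = −(1/3.3216)·ln(100.323510/110.5243) − 0.0204 = 0.00875322
in basis points: 0.00875322 × 10⁴ = 87.5322 bp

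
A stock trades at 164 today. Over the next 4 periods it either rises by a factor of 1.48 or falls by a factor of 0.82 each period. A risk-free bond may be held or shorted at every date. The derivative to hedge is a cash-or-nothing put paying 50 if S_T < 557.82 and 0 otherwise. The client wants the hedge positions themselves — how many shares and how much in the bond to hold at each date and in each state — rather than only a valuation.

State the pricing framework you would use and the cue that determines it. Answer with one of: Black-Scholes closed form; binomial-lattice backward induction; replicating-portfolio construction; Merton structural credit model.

Key observation: the task asks for the hedge itself — share and bond holdings at every node of the 4-period tree on spot 164 with factors 1.48/0.82 — which is exactly what the replicating-portfolio construction produces.

framework: replicating-portfolio construction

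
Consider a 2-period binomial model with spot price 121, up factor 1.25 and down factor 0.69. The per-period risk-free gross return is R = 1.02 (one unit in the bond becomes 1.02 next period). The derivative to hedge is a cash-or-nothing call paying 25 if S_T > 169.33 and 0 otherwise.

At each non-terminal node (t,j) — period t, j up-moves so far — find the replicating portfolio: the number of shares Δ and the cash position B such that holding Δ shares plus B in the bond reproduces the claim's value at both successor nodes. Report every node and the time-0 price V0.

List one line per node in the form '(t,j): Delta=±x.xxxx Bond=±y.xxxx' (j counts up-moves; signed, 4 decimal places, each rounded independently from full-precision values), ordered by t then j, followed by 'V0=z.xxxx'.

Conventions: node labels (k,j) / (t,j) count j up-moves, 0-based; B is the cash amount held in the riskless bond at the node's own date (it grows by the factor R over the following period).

(0,0): Delta=0.2132 Bond=-17.4472
(1,0): Delta=0.0000 Bond=0.0000
(1,1): Delta=0.2952 Bond=-30.1996
V0=8.3443

The replicating-portfolio and risk-neutral prices coincide; use p* = (1.02−0.69)/(1.25−0.69) = 0.5893 for the latter.
Expiry values: V(2,0)=0.0000, V(2,1)=0.0000, V(2,2)=25.0000
  t=1,j=0: stock 83.4900 → up 104.3625 (V=0.0000), down 57.6081 (V=0.0000). Price 0.0000; hedge Δ=0.0000, bond B=0.0000.
  t=1,j=1: stock 151.2500 → up 189.0625 (V=25.0000), down 104.3625 (V=0.0000). Price 14.4433; hedge Δ=0.2952, bond B=-30.1996.
  t=0,j=0: stock 121.0000 → up 151.2500 (V=14.4433), down 83.4900 (V=0.0000). Price 8.3443; hedge Δ=0.2132, bond B=-17.4472.
As a check, the time-0 holding Δ(0,0)·S0 + B(0,0) comes to 8.3443 — exactly V0.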